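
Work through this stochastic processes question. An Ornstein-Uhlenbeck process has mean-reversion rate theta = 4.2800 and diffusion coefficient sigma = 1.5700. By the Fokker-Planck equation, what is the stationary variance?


Stationary variance = sigma^2 / (2*theta)
= 1.5700^2 / (2*4.2800)
= 2.4649 / 8.5600
= 0.2880

0.2880


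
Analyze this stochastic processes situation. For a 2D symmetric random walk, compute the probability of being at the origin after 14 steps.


P = C(14,7)^2 / 4^14
= 3432^2 / 268435456
= 11778624 / 268435456
= 0.0439

0.0439


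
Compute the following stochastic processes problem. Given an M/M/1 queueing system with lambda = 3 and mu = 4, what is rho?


rho = lambda/mu
= 3/4
= 0.7500

0.7500


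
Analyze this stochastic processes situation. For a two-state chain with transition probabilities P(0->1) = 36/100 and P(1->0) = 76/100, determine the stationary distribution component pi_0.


Stationary distribution: pi_0 = p10/(p01+p10), pi_1 = p01/(p01+p10)
p01 = 0.3600, p10 = 0.7600
pi_0 = 0.6786

0.6786


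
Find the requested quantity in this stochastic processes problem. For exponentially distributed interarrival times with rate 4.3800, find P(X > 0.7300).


P(X > t) = exp(-lambda * t)
= exp(-4.3800 * 0.7300)
= exp(-3.1974) = 0.0409

0.0409


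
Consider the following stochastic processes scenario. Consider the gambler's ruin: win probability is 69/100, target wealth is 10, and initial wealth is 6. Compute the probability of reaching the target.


Gambler's ruin formula:
r = q/p = 0.3100/0.6900 = 0.4493
P(win) = (1 - r^i)/(1 - r^N)
= (1 - 0.4493^6)/(1 - 0.4493^10)
= 0.9921

0.9921


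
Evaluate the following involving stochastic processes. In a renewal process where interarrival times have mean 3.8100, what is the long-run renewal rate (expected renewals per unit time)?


Long-run renewal rate = 1/E(X)
= 1/3.8100
= 0.2625

0.2625


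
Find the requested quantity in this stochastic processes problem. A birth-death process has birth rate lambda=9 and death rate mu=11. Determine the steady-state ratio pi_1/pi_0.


For birth-death process, pi_n/pi_0 = (lambda/mu)^n
= (9/11)^1
= 0.8182

0.8182


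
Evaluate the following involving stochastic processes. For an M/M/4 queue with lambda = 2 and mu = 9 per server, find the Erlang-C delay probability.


a = lambda/mu = 0.2222
rho = a/c = 0.0556
Erlang-C formula applied:
C(c,a) = 8.6149e-05

8.6149e-05


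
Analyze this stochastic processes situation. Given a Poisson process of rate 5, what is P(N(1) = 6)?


P(N(t)=k) = (lambda*t)^k * exp(-lambda*t) / k!
lambda*t = 5
= 5^6 * exp(-5) / 6!
= 15625 * 0.0067 / 720
= 0.1462

0.1462


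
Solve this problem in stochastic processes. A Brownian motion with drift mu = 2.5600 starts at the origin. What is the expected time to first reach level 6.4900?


Expected first passage time = a/mu
= 6.4900/2.5600
= 2.5352

2.5352


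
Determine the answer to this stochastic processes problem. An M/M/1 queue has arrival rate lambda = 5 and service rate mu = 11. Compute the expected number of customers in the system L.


rho = 5/11 = 0.4545
L = rho/(1-rho)
= 0.4545/0.5455
= 0.8333

0.8333


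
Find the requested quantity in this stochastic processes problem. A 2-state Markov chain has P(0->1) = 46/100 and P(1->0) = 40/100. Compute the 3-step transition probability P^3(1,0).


Computing P^3 by matrix multiplication.
P = [[0.5400, 0.4600], [0.4000, 0.6000]]
After raising P to the power 3:
P^3(1,0) = 0.4638

0.4638


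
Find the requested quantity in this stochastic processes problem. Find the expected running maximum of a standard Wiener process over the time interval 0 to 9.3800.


E(max B(s)) = sqrt(2t/pi)
= sqrt(2*9.3800/pi)
= sqrt(5.9715)
= 2.4437

2.4437


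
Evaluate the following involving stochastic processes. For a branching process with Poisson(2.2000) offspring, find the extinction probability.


Since mu = 2.2000 > 1, extinction prob q < 1.
Solve s = exp(mu*(s-1)) iteratively.
q = 0.1563

0.1563


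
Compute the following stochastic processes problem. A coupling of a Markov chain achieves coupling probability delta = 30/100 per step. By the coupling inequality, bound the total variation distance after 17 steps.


TV distance bound <= (1-delta)^n
= (1 - 0.3000)^17
= 0.7000^17
= 0.0023

0.0023


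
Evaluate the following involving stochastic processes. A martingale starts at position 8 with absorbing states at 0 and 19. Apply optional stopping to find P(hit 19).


By optional stopping theorem: E(M at tau) = M(0) = 8
P(hit 19)*19 + P(hit 0)*0 = 8
P(hit 19) = (8 - 0)/(19 - 0) = 8/19 = 0.4211

0.4211


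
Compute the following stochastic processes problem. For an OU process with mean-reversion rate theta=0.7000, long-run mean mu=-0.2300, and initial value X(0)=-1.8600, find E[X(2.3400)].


E[X(t)] = mu + (X(0) - mu)*exp(-theta*t)
= -0.2300 + (-1.8600 - -0.2300)*exp(-0.7000*2.3400)
= -0.2300 + -1.6300 * 0.1944
= -0.5468

-0.5468


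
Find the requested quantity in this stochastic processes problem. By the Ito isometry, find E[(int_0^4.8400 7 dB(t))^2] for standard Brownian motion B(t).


By Ito isometry: E[(int f dB)^2] = int f^2 dt
= 7^2 * 4.8400
= 49 * 4.8400 = 237.1600

237.1600


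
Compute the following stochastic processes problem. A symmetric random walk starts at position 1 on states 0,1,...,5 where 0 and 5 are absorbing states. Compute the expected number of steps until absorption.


For symmetric RW on 0,...,N with absorbing barriers, E(i) = i*(N-i)
E(1) = 1 * 4 = 4

4


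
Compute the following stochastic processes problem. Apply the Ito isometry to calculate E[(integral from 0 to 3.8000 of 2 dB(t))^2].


By Ito isometry: E[(int f dB)^2] = int f^2 dt
= 2^2 * 3.8000
= 4 * 3.8000 = 15.2000

15.2000


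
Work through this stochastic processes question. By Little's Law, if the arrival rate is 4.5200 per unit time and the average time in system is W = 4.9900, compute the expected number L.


Little's Law: L = lambda * W
= 4.5200 * 4.9900
= 22.5548

22.5548


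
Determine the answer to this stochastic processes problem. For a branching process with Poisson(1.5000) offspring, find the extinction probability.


Since mu = 1.5000 > 1, extinction prob q < 1.
Solve s = exp(mu*(s-1)) iteratively.
q = 0.4172

0.4172


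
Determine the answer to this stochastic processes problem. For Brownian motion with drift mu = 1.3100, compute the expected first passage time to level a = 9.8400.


Expected first passage time = a/mu
= 9.8400/1.3100
= 7.5115

7.5115


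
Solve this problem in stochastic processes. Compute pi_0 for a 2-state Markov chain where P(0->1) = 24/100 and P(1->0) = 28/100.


Stationary distribution: pi_0 = p10/(p01+p10), pi_1 = p01/(p01+p10)
p01 = 0.2400, p10 = 0.2800
pi_0 = 0.5385

0.5385


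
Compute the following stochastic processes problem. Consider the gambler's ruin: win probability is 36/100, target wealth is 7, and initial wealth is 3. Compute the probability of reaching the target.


Gambler's ruin formula:
r = q/p = 0.6400/0.3600 = 1.7778
P(win) = (1 - r^i)/(1 - r^N)
= (1 - 1.7778^3)/(1 - 1.7778^7)
= 0.0838

0.0838


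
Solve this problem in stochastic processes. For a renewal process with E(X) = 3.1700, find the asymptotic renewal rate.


Long-run renewal rate = 1/E(X)
= 1/3.1700
= 0.3155

0.3155


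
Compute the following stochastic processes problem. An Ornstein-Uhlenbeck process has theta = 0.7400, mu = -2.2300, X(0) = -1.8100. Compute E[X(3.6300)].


E[X(t)] = mu + (X(0) - mu)*exp(-theta*t)
= -2.2300 + (-1.8100 - -2.2300)*exp(-0.7400*3.6300)
= -2.2300 + 0.4200 * 0.0681
= -2.2014

-2.2014


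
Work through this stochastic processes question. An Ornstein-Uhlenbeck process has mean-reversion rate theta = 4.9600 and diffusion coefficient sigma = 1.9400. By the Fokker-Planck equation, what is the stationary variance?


Stationary variance = sigma^2 / (2*theta)
= 1.9400^2 / (2*4.9600)
= 3.7636 / 9.9200
= 0.3794

0.3794


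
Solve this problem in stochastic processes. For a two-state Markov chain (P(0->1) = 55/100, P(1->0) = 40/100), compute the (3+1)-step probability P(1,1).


P^4 = P^3 * P^1
Computing via matrix multiplication of the transition matrix.
Entry (1,1) of P^4 = 0.5790

0.5790


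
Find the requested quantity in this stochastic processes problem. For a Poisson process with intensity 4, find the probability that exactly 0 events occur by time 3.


P(N(t)=k) = (lambda*t)^k * exp(-lambda*t) / k!
lambda*t = 12
= 12^0 * exp(-12) / 0!
= 1 * 6.1442e-06 / 1
= 6.1442e-06

6.1442e-06


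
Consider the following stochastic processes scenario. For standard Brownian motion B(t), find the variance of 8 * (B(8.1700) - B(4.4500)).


Var(alpha*(B(t)-B(s))) = alpha^2 * (t-s)
= 8^2 * (8.1700 - 4.4500)
= 64 * 3.7200
= 238.0800

238.0800


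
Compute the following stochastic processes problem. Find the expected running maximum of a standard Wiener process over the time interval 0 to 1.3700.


E(max B(s)) = sqrt(2t/pi)
= sqrt(2*1.3700/pi)
= sqrt(0.8722)
= 0.9339

0.9339


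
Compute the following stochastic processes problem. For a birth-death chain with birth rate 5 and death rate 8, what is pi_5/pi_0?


For birth-death process, pi_n/pi_0 = (lambda/mu)^n
= (5/8)^5
= 0.0954

0.0954


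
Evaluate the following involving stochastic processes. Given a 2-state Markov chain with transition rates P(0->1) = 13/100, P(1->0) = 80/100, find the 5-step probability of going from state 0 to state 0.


Computing P^5 by matrix multiplication.
P = [[0.8700, 0.1300], [0.8000, 0.2000]]
After raising P to the power 5:
P^5(0,0) = 0.8602

0.8602


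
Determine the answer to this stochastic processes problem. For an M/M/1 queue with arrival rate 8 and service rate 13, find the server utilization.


rho = lambda/mu
= 8/13
= 0.6154

0.6154


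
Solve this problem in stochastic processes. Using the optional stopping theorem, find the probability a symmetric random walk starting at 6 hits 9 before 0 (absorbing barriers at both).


By optional stopping theorem: E(M at tau) = M(0) = 6
P(hit 9)*9 + P(hit 0)*0 = 6
P(hit 9) = (6 - 0)/(9 - 0) = 2/3 = 0.6667

0.6667


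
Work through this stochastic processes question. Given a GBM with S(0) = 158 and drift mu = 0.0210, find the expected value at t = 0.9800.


E[S(t)] = S(0) * exp(mu * t)
= 158 * exp(0.0210 * 0.9800)
= 158 * 1.0208
= 161.2853

161.2853


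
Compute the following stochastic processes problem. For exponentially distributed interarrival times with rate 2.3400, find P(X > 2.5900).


P(X > t) = exp(-lambda * t)
= exp(-2.3400 * 2.5900)
= exp(-6.0606) = 0.0023

0.0023


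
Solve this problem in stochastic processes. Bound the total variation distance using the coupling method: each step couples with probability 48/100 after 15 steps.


TV distance bound <= (1-delta)^n
= (1 - 0.4800)^15
= 0.5200^15
= 5.4960e-05

5.4960e-05


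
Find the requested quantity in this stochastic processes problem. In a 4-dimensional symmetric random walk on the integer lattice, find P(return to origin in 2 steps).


P(return in 2 steps) = P(reverse first step) = 1/(2d)
= 1/8
= 0.1250

0.1250


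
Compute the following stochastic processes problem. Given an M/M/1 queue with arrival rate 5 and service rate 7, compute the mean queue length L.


rho = 5/7 = 0.7143
L = rho/(1-rho)
= 0.7143/0.2857
= 2.5000

2.5000


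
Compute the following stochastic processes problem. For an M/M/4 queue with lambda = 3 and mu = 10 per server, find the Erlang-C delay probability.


a = lambda/mu = 0.3000
rho = a/c = 0.0750
Erlang-C formula applied:
C(c,a) = 2.7030e-04

2.7030e-04


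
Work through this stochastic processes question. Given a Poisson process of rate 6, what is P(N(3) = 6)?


P(N(t)=k) = (lambda*t)^k * exp(-lambda*t) / k!
lambda*t = 18
= 18^6 * exp(-18) / 6!
= 34012224 * 1.5230e-08 / 720
= 7.1945e-04

7.1945e-04


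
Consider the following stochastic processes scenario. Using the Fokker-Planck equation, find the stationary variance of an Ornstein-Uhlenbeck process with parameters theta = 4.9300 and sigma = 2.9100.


Stationary variance = sigma^2 / (2*theta)
= 2.9100^2 / (2*4.9300)
= 8.4681 / 9.8600
= 0.8588

0.8588


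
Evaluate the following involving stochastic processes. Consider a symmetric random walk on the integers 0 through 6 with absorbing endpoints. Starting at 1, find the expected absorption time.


For symmetric RW on 0,...,N with absorbing barriers, E(i) = i*(N-i)
E(1) = 1 * 5 = 5

5


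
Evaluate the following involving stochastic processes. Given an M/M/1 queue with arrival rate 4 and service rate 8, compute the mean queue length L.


rho = 4/8 = 0.5000
L = rho/(1-rho)
= 0.5000/0.5000
= 1.0000

1.0000


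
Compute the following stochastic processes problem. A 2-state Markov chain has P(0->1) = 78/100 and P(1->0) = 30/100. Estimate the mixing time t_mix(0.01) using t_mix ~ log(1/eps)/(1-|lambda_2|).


lambda_2 = |1 - p01 - p10| = |1 - 0.7800 - 0.3000| = 0.0800
t_mix ~ log(1/eps)/(1 - |lambda_2|)
= log(100)/(1 - 0.0800) = 4.6052/0.9200
= 5.0056

5.0056


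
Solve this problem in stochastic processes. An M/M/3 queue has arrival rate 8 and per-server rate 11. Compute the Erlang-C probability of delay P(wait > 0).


a = lambda/mu = 0.7273
rho = a/c = 0.2424
Erlang-C formula applied:
C(c,a) = 0.0408

0.0408


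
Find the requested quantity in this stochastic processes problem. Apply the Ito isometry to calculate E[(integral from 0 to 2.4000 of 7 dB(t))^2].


By Ito isometry: E[(int f dB)^2] = int f^2 dt
= 7^2 * 2.4000
= 49 * 2.4000 = 117.6000

117.6000


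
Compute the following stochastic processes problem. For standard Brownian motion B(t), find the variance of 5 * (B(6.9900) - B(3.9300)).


Var(alpha*(B(t)-B(s))) = alpha^2 * (t-s)
= 5^2 * (6.9900 - 3.9300)
= 25 * 3.0600
= 76.5000

76.5000


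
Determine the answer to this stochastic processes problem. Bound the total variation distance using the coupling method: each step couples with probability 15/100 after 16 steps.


TV distance bound <= (1-delta)^n
= (1 - 0.1500)^16
= 0.8500^16
= 0.0743

0.0743


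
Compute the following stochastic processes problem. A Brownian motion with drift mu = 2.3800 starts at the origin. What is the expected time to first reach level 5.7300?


Expected first passage time = a/mu
= 5.7300/2.3800
= 2.4076

2.4076


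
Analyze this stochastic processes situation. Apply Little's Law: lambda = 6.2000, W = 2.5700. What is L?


Little's Law: L = lambda * W
= 6.2000 * 2.5700
= 15.9340

15.9340


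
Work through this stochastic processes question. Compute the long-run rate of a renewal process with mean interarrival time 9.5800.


Long-run renewal rate = 1/E(X)
= 1/9.5800
= 0.1044

0.1044


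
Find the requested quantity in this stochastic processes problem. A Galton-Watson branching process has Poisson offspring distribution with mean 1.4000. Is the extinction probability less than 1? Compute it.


Since mu = 1.4000 > 1, extinction prob q < 1.
Solve s = exp(mu*(s-1)) iteratively.
q = 0.4890

0.4890


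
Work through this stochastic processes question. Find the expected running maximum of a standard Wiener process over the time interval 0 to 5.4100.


E(max B(s)) = sqrt(2t/pi)
= sqrt(2*5.4100/pi)
= sqrt(3.4441)
= 1.8558

1.8558


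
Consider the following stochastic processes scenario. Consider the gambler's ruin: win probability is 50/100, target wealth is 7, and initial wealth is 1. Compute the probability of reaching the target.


p = 1/2: P(win) = i/N = 1/7
= 0.1429

0.1429


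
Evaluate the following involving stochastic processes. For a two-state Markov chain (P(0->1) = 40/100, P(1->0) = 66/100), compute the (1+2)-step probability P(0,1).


P^3 = P^1 * P^2
Computing via matrix multiplication of the transition matrix.
Entry (0,1) of P^3 = 0.3774

0.3774


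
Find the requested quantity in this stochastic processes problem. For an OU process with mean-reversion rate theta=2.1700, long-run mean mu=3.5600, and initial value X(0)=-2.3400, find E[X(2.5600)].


E[X(t)] = mu + (X(0) - mu)*exp(-theta*t)
= 3.5600 + (-2.3400 - 3.5600)*exp(-2.1700*2.5600)
= 3.5600 + -5.9000 * 0.0039
= 3.5372

3.5372


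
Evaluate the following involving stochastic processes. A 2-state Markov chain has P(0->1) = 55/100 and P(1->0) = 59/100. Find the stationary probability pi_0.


Stationary distribution: pi_0 = p10/(p01+p10), pi_1 = p01/(p01+p10)
p01 = 0.5500, p10 = 0.5900
pi_0 = 0.5175

0.5175


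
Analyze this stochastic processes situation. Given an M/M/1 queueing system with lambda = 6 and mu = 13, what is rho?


rho = lambda/mu
= 6/13
= 0.4615

0.4615


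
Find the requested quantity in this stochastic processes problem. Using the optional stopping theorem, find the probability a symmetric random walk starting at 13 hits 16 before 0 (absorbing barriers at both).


By optional stopping theorem: E(M at tau) = M(0) = 13
P(hit 16)*16 + P(hit 0)*0 = 13
P(hit 16) = (13 - 0)/(16 - 0) = 13/16 = 0.8125

0.8125


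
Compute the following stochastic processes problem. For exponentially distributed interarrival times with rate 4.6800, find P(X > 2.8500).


P(X > t) = exp(-lambda * t)
= exp(-4.6800 * 2.8500)
= exp(-13.3380) = 1.6121e-06

1.6121e-06


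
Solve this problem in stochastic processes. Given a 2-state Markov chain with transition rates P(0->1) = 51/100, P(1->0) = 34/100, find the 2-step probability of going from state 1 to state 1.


Computing P^2 by matrix multiplication.
P = [[0.4900, 0.5100], [0.3400, 0.6600]]
After raising P to the power 2:
P^2(1,1) = 0.6090

0.6090


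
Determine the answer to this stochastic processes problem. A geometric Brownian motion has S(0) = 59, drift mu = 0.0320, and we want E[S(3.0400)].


E[S(t)] = S(0) * exp(mu * t)
= 59 * exp(0.0320 * 3.0400)
= 59 * 1.1022
= 65.0280

65.0280


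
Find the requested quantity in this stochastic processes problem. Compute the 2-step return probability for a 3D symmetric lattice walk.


P(return in 2 steps) = P(reverse first step) = 1/(2d)
= 1/6
= 0.1667

0.1667


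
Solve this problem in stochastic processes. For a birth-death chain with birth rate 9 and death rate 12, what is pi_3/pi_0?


For birth-death process, pi_n/pi_0 = (lambda/mu)^n
= (9/12)^3
= 0.4219

0.4219


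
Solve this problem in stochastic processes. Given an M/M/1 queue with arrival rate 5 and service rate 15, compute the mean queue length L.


rho = 5/15 = 0.3333
L = rho/(1-rho)
= 0.3333/0.6667
= 0.5000

0.5000


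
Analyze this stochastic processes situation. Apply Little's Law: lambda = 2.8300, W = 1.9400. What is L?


Little's Law: L = lambda * W
= 2.8300 * 1.9400
= 5.4902

5.4902


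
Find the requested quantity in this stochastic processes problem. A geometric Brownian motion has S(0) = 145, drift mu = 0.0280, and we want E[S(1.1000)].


E[S(t)] = S(0) * exp(mu * t)
= 145 * exp(0.0280 * 1.1000)
= 145 * 1.0313
= 149.5355

149.5355


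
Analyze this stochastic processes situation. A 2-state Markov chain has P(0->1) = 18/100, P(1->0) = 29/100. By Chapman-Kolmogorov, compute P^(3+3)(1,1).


P^6 = P^3 * P^3
Computing via matrix multiplication of the transition matrix.
Entry (1,1) of P^6 = 0.3967

0.3967


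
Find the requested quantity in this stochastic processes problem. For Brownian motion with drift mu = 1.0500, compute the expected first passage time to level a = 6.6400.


Expected first passage time = a/mu
= 6.6400/1.0500
= 6.3238

6.3238


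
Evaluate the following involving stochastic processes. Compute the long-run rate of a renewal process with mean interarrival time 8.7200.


Long-run renewal rate = 1/E(X)
= 1/8.7200
= 0.1147

0.1147


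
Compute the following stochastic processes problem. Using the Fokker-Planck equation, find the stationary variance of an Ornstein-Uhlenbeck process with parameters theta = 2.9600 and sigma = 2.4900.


Stationary variance = sigma^2 / (2*theta)
= 2.4900^2 / (2*2.9600)
= 6.2001 / 5.9200
= 1.0473

1.0473


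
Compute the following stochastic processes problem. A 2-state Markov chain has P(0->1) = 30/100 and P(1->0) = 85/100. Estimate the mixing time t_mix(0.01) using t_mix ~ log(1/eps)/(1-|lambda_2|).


lambda_2 = |1 - p01 - p10| = |1 - 0.3000 - 0.8500| = 0.1500
t_mix ~ log(1/eps)/(1 - |lambda_2|)
= log(100)/(1 - 0.1500) = 4.6052/0.8500
= 5.4178

5.4178


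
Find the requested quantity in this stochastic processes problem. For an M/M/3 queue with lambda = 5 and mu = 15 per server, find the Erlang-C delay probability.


a = lambda/mu = 0.3333
rho = a/c = 0.1111
Erlang-C formula applied:
C(c,a) = 0.0050

0.0050


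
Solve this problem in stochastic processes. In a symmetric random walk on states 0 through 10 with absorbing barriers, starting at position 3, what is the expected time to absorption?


For symmetric RW on 0,...,N with absorbing barriers, E(i) = i*(N-i)
E(3) = 3 * 7 = 21

21


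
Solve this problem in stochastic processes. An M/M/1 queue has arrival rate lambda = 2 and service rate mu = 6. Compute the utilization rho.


rho = lambda/mu
= 2/6
= 0.3333

0.3333


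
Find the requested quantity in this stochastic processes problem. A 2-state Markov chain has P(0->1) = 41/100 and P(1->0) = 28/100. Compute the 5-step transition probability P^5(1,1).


Computing P^5 by matrix multiplication.
P = [[0.5900, 0.4100], [0.2800, 0.7200]]
After raising P to the power 5:
P^5(1,1) = 0.5954

0.5954


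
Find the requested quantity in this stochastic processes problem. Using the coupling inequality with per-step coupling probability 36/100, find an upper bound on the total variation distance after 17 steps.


TV distance bound <= (1-delta)^n
= (1 - 0.3600)^17
= 0.6400^17
= 5.0706e-04

5.0706e-04


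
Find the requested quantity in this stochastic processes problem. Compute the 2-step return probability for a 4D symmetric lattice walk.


P(return in 2 steps) = P(reverse first step) = 1/(2d)
= 1/8
= 0.1250

0.1250


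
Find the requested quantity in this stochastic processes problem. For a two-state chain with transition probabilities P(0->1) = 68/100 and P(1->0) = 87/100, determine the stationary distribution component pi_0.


Stationary distribution: pi_0 = p10/(p01+p10), pi_1 = p01/(p01+p10)
p01 = 0.6800, p10 = 0.8700
pi_0 = 0.5613

0.5613


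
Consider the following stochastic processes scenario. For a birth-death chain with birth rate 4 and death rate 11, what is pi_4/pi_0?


For birth-death process, pi_n/pi_0 = (lambda/mu)^n
= (4/11)^4
= 0.0175

0.0175


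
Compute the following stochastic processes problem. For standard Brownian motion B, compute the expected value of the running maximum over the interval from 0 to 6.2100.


E(max B(s)) = sqrt(2t/pi)
= sqrt(2*6.2100/pi)
= sqrt(3.9534)
= 1.9883

1.9883


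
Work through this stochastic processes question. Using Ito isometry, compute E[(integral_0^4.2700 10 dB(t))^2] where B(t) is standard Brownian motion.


By Ito isometry: E[(int f dB)^2] = int f^2 dt
= 10^2 * 4.2700
= 100 * 4.2700 = 427.0000

427.0000


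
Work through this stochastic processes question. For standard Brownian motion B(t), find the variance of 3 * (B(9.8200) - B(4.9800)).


Var(alpha*(B(t)-B(s))) = alpha^2 * (t-s)
= 3^2 * (9.8200 - 4.9800)
= 9 * 4.8400
= 43.5600

43.5600


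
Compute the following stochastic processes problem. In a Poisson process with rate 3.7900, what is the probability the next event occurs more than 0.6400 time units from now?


P(X > t) = exp(-lambda * t)
= exp(-3.7900 * 0.6400)
= exp(-2.4256) = 0.0884

0.0884


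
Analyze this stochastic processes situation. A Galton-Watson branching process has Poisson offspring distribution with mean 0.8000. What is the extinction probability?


Since mu = 0.8000 <= 1, extinction probability = 1.

1.0000


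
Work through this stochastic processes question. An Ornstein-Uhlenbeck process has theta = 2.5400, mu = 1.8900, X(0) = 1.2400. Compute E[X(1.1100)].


E[X(t)] = mu + (X(0) - mu)*exp(-theta*t)
= 1.8900 + (1.2400 - 1.8900)*exp(-2.5400*1.1100)
= 1.8900 + -0.6500 * 0.0596
= 1.8512

1.8512


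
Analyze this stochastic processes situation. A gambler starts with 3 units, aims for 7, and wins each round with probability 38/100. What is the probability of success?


Gambler's ruin formula:
r = q/p = 0.6200/0.3800 = 1.6316
P(win) = (1 - r^i)/(1 - r^N)
= (1 - 1.6316^3)/(1 - 1.6316^7)
= 0.1123

0.1123


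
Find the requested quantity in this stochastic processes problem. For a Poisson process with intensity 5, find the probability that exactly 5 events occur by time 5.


P(N(t)=k) = (lambda*t)^k * exp(-lambda*t) / k!
lambda*t = 25
= 25^5 * exp(-25) / 5!
= 9765625 * 1.3888e-11 / 120
= 1.1302e-06

1.1302e-06


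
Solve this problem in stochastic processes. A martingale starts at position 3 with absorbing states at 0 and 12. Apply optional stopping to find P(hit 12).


By optional stopping theorem: E(M at tau) = M(0) = 3
P(hit 12)*12 + P(hit 0)*0 = 3
P(hit 12) = (3 - 0)/(12 - 0) = 1/4 = 0.2500

0.2500


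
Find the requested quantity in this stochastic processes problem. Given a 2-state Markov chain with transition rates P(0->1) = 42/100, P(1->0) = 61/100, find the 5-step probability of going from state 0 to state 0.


Computing P^5 by matrix multiplication.
P = [[0.5800, 0.4200], [0.6100, 0.3900]]
After raising P to the power 5:
P^5(0,0) = 0.5922

0.5922


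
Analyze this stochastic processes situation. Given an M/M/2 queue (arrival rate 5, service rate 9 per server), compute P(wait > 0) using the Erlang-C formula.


a = lambda/mu = 0.5556
rho = a/c = 0.2778
Erlang-C formula applied:
C(c,a) = 0.1208

0.1208


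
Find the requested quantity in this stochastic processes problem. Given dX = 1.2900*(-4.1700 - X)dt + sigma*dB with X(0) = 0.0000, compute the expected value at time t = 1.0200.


E[X(t)] = mu + (X(0) - mu)*exp(-theta*t)
= -4.1700 + (0.0000 - -4.1700)*exp(-1.2900*1.0200)
= -4.1700 + 4.1700 * 0.2683
= -3.0514

-3.0514


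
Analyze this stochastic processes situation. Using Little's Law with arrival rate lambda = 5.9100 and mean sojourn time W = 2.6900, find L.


Little's Law: L = lambda * W
= 5.9100 * 2.6900
= 15.8979

15.8979


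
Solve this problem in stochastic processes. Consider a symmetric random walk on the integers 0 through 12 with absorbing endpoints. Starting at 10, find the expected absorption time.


For symmetric RW on 0,...,N with absorbing barriers, E(i) = i*(N-i)
E(10) = 10 * 2 = 20

20


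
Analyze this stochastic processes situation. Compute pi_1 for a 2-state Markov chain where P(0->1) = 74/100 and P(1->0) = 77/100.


Stationary distribution: pi_0 = p10/(p01+p10), pi_1 = p01/(p01+p10)
p01 = 0.7400, p10 = 0.7700
pi_1 = 0.4901

0.4901


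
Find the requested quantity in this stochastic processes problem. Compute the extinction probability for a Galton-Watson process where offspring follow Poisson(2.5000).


Since mu = 2.5000 > 1, extinction prob q < 1.
Solve s = exp(mu*(s-1)) iteratively.
q = 0.1074

0.1074


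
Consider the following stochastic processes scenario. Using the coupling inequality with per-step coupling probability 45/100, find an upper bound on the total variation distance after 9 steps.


TV distance bound <= (1-delta)^n
= (1 - 0.4500)^9
= 0.5500^9
= 0.0046

0.0046


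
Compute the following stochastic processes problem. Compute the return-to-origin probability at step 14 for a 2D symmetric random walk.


P = C(14,7)^2 / 4^14
= 3432^2 / 268435456
= 11778624 / 268435456
= 0.0439

0.0439


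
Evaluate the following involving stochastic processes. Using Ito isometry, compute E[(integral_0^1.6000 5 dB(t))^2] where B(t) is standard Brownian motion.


By Ito isometry: E[(int f dB)^2] = int f^2 dt
= 5^2 * 1.6000
= 25 * 1.6000 = 40.0000

40.0000


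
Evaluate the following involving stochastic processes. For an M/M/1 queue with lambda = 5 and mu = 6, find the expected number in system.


rho = 5/6 = 0.8333
L = rho/(1-rho)
= 0.8333/0.1667
= 5.0000

5.0000


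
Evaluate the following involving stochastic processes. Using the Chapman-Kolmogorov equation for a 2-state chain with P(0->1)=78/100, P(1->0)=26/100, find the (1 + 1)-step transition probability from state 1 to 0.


P^2 = P^1 * P^1
Computing via matrix multiplication of the transition matrix.
Entry (1,0) of P^2 = 0.2496

0.2496


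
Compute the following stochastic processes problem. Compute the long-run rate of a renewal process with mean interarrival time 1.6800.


Long-run renewal rate = 1/E(X)
= 1/1.6800
= 0.5952

0.5952


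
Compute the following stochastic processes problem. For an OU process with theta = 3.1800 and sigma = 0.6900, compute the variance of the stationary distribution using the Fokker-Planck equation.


Stationary variance = sigma^2 / (2*theta)
= 0.6900^2 / (2*3.1800)
= 0.4761 / 6.3600
= 0.0749

0.0749


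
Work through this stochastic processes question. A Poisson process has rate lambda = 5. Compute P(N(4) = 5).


P(N(t)=k) = (lambda*t)^k * exp(-lambda*t) / k!
lambda*t = 20
= 20^5 * exp(-20) / 5!
= 3200000 * 2.0612e-09 / 120
= 5.4964e-05

5.4964e-05


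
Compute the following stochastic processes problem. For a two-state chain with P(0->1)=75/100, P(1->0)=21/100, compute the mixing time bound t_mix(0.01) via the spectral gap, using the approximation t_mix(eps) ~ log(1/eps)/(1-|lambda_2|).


lambda_2 = |1 - p01 - p10| = |1 - 0.7500 - 0.2100| = 0.0400
t_mix ~ log(1/eps)/(1 - |lambda_2|)
= log(100)/(1 - 0.0400) = 4.6052/0.9600
= 4.7971

4.7971


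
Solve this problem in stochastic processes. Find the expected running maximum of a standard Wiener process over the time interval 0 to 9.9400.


E(max B(s)) = sqrt(2t/pi)
= sqrt(2*9.9400/pi)
= sqrt(6.3280)
= 2.5156

2.5156


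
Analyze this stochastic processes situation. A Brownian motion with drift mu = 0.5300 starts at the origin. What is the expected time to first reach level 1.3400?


Expected first passage time = a/mu
= 1.3400/0.5300
= 2.5283

2.5283


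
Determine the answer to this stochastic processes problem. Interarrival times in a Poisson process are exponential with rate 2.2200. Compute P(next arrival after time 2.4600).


P(X > t) = exp(-lambda * t)
= exp(-2.2200 * 2.4600)
= exp(-5.4612) = 0.0042

0.0042


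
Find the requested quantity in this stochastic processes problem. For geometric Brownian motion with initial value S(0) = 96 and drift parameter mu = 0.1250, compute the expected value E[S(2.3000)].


E[S(t)] = S(0) * exp(mu * t)
= 96 * exp(0.1250 * 2.3000)
= 96 * 1.3331
= 127.9767

127.9767


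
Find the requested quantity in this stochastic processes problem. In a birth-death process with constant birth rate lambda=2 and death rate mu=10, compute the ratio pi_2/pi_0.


For birth-death process, pi_n/pi_0 = (lambda/mu)^n
= (2/10)^2
= 0.0400

0.0400


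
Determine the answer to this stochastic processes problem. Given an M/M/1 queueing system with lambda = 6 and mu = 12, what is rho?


rho = lambda/mu
= 6/12
= 0.5000

0.5000


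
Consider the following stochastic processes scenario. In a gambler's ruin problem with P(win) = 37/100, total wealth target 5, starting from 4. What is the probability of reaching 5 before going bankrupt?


Gambler's ruin formula:
r = q/p = 0.6300/0.3700 = 1.7027
P(win) = (1 - r^i)/(1 - r^N)
= (1 - 1.7027^4)/(1 - 1.7027^5)
= 0.5563

0.5563


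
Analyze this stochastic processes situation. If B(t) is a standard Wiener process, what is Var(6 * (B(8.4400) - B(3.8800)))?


Var(alpha*(B(t)-B(s))) = alpha^2 * (t-s)
= 6^2 * (8.4400 - 3.8800)
= 36 * 4.5600
= 164.1600

164.1600


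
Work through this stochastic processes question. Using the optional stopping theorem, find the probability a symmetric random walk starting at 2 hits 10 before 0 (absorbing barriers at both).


By optional stopping theorem: E(M at tau) = M(0) = 2
P(hit 10)*10 + P(hit 0)*0 = 2
P(hit 10) = (2 - 0)/(10 - 0) = 1/5 = 0.2000

0.2000


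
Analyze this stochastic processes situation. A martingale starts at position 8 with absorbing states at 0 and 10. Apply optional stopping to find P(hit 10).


By optional stopping theorem: E(M at tau) = M(0) = 8
P(hit 10)*10 + P(hit 0)*0 = 8
P(hit 10) = (8 - 0)/(10 - 0) = 4/5 = 0.8000

0.8000


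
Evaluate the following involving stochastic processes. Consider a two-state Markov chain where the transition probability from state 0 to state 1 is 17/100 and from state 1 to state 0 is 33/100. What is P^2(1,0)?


Computing P^2 by matrix multiplication.
P = [[0.8300, 0.1700], [0.3300, 0.6700]]
After raising P to the power 2:
P^2(1,0) = 0.4950

0.4950


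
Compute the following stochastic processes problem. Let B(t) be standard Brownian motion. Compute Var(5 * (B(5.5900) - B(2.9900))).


Var(alpha*(B(t)-B(s))) = alpha^2 * (t-s)
= 5^2 * (5.5900 - 2.9900)
= 25 * 2.6000
= 65.0000

65.0000


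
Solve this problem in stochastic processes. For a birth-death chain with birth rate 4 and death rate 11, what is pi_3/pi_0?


For birth-death process, pi_n/pi_0 = (lambda/mu)^n
= (4/11)^3
= 0.0481

0.0481


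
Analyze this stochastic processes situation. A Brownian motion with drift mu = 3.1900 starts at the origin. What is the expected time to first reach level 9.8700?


Expected first passage time = a/mu
= 9.8700/3.1900
= 3.0940

3.0940


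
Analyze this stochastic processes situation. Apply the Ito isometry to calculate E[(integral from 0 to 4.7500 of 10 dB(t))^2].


By Ito isometry: E[(int f dB)^2] = int f^2 dt
= 10^2 * 4.7500
= 100 * 4.7500 = 475.0000

475.0000


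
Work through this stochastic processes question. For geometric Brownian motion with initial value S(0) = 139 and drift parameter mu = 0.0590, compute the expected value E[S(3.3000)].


E[S(t)] = S(0) * exp(mu * t)
= 139 * exp(0.0590 * 3.3000)
= 139 * 1.2149
= 168.8776

168.8776


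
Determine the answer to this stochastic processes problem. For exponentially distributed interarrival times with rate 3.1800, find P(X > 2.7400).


P(X > t) = exp(-lambda * t)
= exp(-3.1800 * 2.7400)
= exp(-8.7132) = 1.6440e-04

1.6440e-04


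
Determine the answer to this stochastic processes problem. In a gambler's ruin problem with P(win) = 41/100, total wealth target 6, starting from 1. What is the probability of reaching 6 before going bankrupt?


Gambler's ruin formula:
r = q/p = 0.5900/0.4100 = 1.4390
P(win) = (1 - r^i)/(1 - r^N)
= (1 - 1.4390^1)/(1 - 1.4390^6)
= 0.0557

0.0557


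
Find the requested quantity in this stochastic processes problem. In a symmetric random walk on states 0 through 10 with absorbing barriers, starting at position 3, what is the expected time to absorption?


For symmetric RW on 0,...,N with absorbing barriers, E(i) = i*(N-i)
E(3) = 3 * 7 = 21

21


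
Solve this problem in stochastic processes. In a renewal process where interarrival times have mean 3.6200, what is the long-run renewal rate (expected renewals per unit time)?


Long-run renewal rate = 1/E(X)
= 1/3.6200
= 0.2762

0.2762


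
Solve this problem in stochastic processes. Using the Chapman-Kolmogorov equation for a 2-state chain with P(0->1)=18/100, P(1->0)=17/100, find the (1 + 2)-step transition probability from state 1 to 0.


P^3 = P^1 * P^2
Computing via matrix multiplication of the transition matrix.
Entry (1,0) of P^3 = 0.3523

0.3523


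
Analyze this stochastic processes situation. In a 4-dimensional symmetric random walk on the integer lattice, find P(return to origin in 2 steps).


P(return in 2 steps) = P(reverse first step) = 1/(2d)
= 1/8
= 0.1250

0.1250


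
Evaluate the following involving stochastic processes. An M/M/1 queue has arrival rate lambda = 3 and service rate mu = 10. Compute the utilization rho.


rho = lambda/mu
= 3/10
= 0.3000

0.3000


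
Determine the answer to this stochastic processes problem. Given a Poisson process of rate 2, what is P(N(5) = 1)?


P(N(t)=k) = (lambda*t)^k * exp(-lambda*t) / k!
lambda*t = 10
= 10^1 * exp(-10) / 1!
= 10 * 4.5400e-05 / 1
= 4.5400e-04

4.5400e-04


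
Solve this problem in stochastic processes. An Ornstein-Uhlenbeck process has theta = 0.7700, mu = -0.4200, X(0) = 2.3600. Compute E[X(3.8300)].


E[X(t)] = mu + (X(0) - mu)*exp(-theta*t)
= -0.4200 + (2.3600 - -0.4200)*exp(-0.7700*3.8300)
= -0.4200 + 2.7800 * 0.0524
= -0.2744

-0.2744


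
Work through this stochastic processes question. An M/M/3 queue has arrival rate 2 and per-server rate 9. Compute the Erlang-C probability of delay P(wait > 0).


a = lambda/mu = 0.2222
rho = a/c = 0.0741
Erlang-C formula applied:
C(c,a) = 0.0016

0.0016


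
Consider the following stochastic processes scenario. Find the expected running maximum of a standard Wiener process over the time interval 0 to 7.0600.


E(max B(s)) = sqrt(2t/pi)
= sqrt(2*7.0600/pi)
= sqrt(4.4945)
= 2.1200

2.1200


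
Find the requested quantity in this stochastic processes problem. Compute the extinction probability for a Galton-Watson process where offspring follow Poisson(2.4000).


Since mu = 2.4000 > 1, extinction prob q < 1.
Solve s = exp(mu*(s-1)) iteratively.
q = 0.1214

0.1214


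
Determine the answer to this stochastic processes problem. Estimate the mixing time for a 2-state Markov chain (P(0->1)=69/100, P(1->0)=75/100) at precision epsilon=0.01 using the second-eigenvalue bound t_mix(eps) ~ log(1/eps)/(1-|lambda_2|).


lambda_2 = |1 - p01 - p10| = |1 - 0.6900 - 0.7500| = 0.4400
t_mix ~ log(1/eps)/(1 - |lambda_2|)
= log(100)/(1 - 0.4400) = 4.6052/0.5600
= 8.2235

8.2235


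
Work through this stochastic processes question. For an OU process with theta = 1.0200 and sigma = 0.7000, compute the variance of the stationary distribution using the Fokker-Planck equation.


Stationary variance = sigma^2 / (2*theta)
= 0.7000^2 / (2*1.0200)
= 0.4900 / 2.0400
= 0.2402

0.2402


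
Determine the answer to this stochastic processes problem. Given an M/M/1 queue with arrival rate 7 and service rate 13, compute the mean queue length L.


rho = 7/13 = 0.5385
L = rho/(1-rho)
= 0.5385/0.4615
= 1.1667

1.1667


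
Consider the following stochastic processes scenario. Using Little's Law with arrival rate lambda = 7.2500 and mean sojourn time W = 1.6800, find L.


Little's Law: L = lambda * W
= 7.2500 * 1.6800
= 12.1800

12.1800


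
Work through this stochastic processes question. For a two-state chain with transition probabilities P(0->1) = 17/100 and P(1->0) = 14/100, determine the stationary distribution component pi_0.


Stationary distribution: pi_0 = p10/(p01+p10), pi_1 = p01/(p01+p10)
p01 = 0.1700, p10 = 0.1400
pi_0 = 0.4516

0.4516


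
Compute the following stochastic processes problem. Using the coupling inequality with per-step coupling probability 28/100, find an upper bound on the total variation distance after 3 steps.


TV distance bound <= (1-delta)^n
= (1 - 0.2800)^3
= 0.7200^3
= 0.3732

0.3732


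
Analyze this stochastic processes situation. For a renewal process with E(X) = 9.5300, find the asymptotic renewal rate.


Long-run renewal rate = 1/E(X)
= 1/9.5300
= 0.1049

0.1049


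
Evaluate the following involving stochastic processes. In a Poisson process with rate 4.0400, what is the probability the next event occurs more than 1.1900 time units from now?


P(X > t) = exp(-lambda * t)
= exp(-4.0400 * 1.1900)
= exp(-4.8076) = 0.0082

0.0082


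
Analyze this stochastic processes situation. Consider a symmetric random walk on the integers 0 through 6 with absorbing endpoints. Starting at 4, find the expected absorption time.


For symmetric RW on 0,...,N with absorbing barriers, E(i) = i*(N-i)
E(4) = 4 * 2 = 8

8
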